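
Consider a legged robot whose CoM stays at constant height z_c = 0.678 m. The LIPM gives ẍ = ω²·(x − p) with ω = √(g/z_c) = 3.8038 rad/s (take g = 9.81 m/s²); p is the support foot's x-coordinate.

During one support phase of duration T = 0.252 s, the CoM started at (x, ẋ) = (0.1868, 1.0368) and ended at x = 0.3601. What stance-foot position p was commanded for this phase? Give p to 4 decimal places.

p = 0.4488

ωT = 3.8038·0.252 = 0.958558; cosh(ωT) = 1.495689, sinh(ωT) = 1.112243
x(T) = p + (x₀−p)·cosh(ωT) + (ẋ₀/ω)·sinh(ωT) ⇒ p·(1 − cosh) = x(T) − x₀·cosh − (ẋ₀/ω)·sinh
numerator   = 0.3601 − (0.1868)·1.495689 − (1.0368/3.8038)·1.112243 = -0.222458
denominator = 1 − 1.495689 = -0.495689
p = -0.222458 / -0.495689 = 0.4488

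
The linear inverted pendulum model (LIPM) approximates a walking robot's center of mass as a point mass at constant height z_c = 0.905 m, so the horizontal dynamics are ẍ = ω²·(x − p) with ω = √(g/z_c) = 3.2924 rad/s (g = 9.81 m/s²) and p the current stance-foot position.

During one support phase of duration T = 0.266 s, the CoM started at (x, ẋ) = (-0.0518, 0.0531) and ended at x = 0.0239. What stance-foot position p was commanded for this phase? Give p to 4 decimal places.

p = -0.1979

ωT = 3.2924·0.266 = 0.875778; cosh(ωT) = 1.408640, sinh(ωT) = 0.992103
x(T) = p + (x₀−p)·cosh(ωT) + (ẋ₀/ω)·sinh(ωT) ⇒ p·(1 − cosh) = x(T) − x₀·cosh − (ẋ₀/ω)·sinh
numerator   = 0.0239 − (-0.0518)·1.408640 − (0.0531/3.2924)·0.992103 = 0.080867
denominator = 1 − 1.408640 = -0.408640
p = 0.080867 / -0.408640 = -0.1979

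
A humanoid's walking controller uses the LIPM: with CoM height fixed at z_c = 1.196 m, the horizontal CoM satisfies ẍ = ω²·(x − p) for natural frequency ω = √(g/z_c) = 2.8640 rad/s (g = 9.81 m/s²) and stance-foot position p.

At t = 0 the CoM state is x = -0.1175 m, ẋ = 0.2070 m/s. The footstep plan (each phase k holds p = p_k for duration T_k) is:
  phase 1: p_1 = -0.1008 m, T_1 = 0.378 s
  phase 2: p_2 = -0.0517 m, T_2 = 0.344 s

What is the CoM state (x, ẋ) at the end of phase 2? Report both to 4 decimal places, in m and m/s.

x = 0.0875, ẋ = 0.4834

phase 1: p=-0.1008, T=0.378, ωT=1.082592, cosh=1.645519, sinh=1.306803; start (x,ẋ)=(-0.117500, 0.207000) → end (x,ẋ)=(-0.033829, 0.278120)
phase 2: p=-0.0517, T=0.344, ωT=0.985216, cosh=1.525874, sinh=1.152516; start (x,ẋ)=(-0.033829, 0.278120) → end (x,ẋ)=(0.087488, 0.483364)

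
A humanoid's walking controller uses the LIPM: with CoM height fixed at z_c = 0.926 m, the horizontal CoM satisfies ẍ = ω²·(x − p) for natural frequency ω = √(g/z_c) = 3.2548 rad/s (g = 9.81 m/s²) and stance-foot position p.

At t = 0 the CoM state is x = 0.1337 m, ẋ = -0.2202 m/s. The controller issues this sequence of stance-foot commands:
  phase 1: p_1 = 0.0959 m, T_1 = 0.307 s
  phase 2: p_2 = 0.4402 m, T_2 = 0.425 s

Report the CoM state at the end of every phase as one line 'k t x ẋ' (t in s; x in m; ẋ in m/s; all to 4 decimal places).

1 0.3070 0.0748 -0.1951
2 0.7320 -0.4463 -2.6361

phase 1: p=0.0959, T=0.307, ωT=0.999224, cosh=1.542169, sinh=1.174003; start (x,ẋ)=(0.133700, -0.220200) → end (x,ẋ)=(0.074768, -0.195146)
phase 2: p=0.4402, T=0.425, ωT=1.383290, cosh=2.119376, sinh=1.868624; start (x,ẋ)=(0.074768, -0.195146) → end (x,ẋ)=(-0.446324, -2.636145)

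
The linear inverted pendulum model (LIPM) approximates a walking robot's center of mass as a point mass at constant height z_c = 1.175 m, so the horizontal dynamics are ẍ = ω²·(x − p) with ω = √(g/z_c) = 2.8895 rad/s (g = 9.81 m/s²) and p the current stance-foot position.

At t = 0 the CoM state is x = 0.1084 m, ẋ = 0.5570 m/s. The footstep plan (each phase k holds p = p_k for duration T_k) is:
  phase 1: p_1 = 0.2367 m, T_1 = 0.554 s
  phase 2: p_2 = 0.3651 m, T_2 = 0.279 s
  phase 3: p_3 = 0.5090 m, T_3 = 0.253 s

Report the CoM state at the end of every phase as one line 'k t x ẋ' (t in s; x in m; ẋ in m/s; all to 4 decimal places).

phase 1: p=0.2367, T=0.554, ωT=1.600783, cosh=2.579325, sinh=2.377587; start (x,ẋ)=(0.108400, 0.557000) → end (x,ẋ)=(0.364093, 0.555258)
phase 2: p=0.3651, T=0.279, ωT=0.806171, cosh=1.342941, sinh=0.896376; start (x,ẋ)=(0.364093, 0.555258) → end (x,ẋ)=(0.535998, 0.743070)
phase 3: p=0.5090, T=0.253, ωT=0.731043, cosh=1.279327, sinh=0.797920; start (x,ẋ)=(0.535998, 0.743070) → end (x,ẋ)=(0.748735, 1.012877)

1 0.5540 0.3641 0.5553
2 0.8330 0.5360 0.7431
3 1.0860 0.7487 1.0129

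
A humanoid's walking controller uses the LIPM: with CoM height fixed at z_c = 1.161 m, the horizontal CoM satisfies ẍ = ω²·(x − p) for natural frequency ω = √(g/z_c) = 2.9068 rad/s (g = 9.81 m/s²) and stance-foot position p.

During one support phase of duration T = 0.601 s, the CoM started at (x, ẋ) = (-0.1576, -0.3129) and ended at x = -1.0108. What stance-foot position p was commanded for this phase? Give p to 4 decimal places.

ωT = 2.9068·0.601 = 1.746987; cosh(ωT) = 2.955794, sinh(ωT) = 2.781495
x(T) = p + (x₀−p)·cosh(ωT) + (ẋ₀/ω)·sinh(ωT) ⇒ p·(1 − cosh) = x(T) − x₀·cosh − (ẋ₀/ω)·sinh
numerator   = -1.0108 − (-0.1576)·2.955794 − (-0.3129/2.9068)·2.781495 = -0.245555
denominator = 1 − 2.955794 = -1.955794
p = -0.245555 / -1.955794 = 0.1256

p = 0.1256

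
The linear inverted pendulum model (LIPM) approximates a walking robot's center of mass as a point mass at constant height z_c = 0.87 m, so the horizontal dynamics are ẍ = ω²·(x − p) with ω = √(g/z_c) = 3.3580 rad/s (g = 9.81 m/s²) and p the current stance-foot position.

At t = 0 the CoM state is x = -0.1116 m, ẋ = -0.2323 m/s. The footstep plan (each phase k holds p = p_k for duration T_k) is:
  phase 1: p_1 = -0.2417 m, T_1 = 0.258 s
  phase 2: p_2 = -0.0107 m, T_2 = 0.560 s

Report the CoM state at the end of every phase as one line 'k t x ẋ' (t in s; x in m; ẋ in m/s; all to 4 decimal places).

1 0.2580 -0.1274 0.1026
2 0.8180 -0.3042 -0.9103

phase 1: p=-0.2417, T=0.258, ωT=0.866364, cosh=1.399363, sinh=0.978885; start (x,ẋ)=(-0.111600, -0.232300) → end (x,ẋ)=(-0.127360, 0.102579)
phase 2: p=-0.0107, T=0.560, ωT=1.880480, cosh=3.354584, sinh=3.202067; start (x,ẋ)=(-0.127360, 0.102579) → end (x,ẋ)=(-0.304231, -0.910284)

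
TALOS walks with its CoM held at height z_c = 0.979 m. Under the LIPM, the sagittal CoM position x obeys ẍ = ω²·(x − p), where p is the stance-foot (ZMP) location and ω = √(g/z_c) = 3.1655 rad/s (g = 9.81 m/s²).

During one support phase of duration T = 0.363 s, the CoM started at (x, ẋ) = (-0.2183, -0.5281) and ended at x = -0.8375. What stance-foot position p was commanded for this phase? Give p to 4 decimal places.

p = 0.3012

ωT = 3.1655·0.363 = 1.149077; cosh(ωT) = 1.736103, sinh(ωT) = 1.419174
x(T) = p + (x₀−p)·cosh(ωT) + (ẋ₀/ω)·sinh(ωT) ⇒ p·(1 − cosh) = x(T) − x₀·cosh − (ẋ₀/ω)·sinh
numerator   = -0.8375 − (-0.2183)·1.736103 − (-0.5281/3.1655)·1.419174 = -0.221748
denominator = 1 − 1.736103 = -0.736103
p = -0.221748 / -0.736103 = 0.3012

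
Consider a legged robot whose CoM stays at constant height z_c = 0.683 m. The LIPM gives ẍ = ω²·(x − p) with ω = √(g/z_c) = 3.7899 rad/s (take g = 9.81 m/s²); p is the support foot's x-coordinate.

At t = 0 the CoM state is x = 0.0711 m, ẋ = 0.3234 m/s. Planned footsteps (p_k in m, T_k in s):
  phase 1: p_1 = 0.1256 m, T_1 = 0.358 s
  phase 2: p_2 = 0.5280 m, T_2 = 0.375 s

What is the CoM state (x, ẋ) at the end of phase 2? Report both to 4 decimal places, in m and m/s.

x = -0.1103, ẋ = -2.0181

phase 1: p=0.1256, T=0.358, ωT=1.356784, cosh=2.070586, sinh=1.813098; start (x,ẋ)=(0.071100, 0.323400) → end (x,ẋ)=(0.167469, 0.295133)
phase 2: p=0.5280, T=0.375, ωT=1.421212, cosh=2.191780, sinh=1.950359; start (x,ẋ)=(0.167469, 0.295133) → end (x,ẋ)=(-0.110325, -2.018062)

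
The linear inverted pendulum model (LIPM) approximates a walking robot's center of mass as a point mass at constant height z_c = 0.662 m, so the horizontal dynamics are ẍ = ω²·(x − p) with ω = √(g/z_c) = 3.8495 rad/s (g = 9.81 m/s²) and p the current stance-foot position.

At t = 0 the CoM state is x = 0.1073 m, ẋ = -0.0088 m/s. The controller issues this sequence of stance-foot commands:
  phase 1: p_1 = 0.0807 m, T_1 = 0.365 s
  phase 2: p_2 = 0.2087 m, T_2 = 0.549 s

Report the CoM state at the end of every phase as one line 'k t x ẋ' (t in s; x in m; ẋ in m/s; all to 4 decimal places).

1 0.3650 0.1338 0.1771
2 0.9140 0.0818 -0.4323

phase 1: p=0.0807, T=0.365, ωT=1.405067, cosh=2.160576, sinh=1.915226; start (x,ẋ)=(0.107300, -0.008800) → end (x,ẋ)=(0.133793, 0.177100)
phase 2: p=0.2087, T=0.549, ωT=2.113376, cosh=4.198480, sinh=4.077650; start (x,ẋ)=(0.133793, 0.177100) → end (x,ẋ)=(0.081801, -0.432258)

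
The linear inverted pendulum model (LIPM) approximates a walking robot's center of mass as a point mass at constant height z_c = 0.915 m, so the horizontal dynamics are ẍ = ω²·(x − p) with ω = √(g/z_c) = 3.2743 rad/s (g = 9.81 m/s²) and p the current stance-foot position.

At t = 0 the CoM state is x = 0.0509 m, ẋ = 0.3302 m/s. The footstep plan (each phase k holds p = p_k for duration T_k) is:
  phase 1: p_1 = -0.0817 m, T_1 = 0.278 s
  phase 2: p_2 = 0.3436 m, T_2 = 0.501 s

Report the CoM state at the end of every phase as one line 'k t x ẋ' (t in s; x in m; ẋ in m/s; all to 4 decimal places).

phase 1: p=-0.0817, T=0.278, ωT=0.910255, cosh=1.443689, sinh=1.041268; start (x,ẋ)=(0.050900, 0.330200) → end (x,ẋ)=(0.214741, 0.928796)
phase 2: p=0.3436, T=0.501, ωT=1.640424, cosh=2.675628, sinh=2.481730; start (x,ẋ)=(0.214741, 0.928796) → end (x,ẋ)=(0.702794, 1.438011)

1 0.2780 0.2147 0.9288
2 0.7790 0.7028 1.4380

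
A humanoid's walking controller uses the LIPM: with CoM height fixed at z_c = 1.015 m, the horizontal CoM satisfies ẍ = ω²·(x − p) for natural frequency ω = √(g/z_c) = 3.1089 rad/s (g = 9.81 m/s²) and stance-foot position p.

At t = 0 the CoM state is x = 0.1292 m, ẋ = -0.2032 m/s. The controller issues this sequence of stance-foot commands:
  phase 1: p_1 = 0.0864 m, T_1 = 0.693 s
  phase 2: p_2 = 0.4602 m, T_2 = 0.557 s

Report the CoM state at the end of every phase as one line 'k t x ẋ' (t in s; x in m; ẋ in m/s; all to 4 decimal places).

1 0.6930 -0.0046 -0.3219
2 1.2500 -1.1774 -4.8922

phase 1: p=0.0864, T=0.693, ωT=2.154468, cosh=4.369632, sinh=4.253667; start (x,ẋ)=(0.129200, -0.203200) → end (x,ẋ)=(-0.004603, -0.321912)
phase 2: p=0.4602, T=0.557, ωT=1.731657, cosh=2.913500, sinh=2.736510; start (x,ẋ)=(-0.004603, -0.321912) → end (x,ẋ)=(-1.177355, -4.892216)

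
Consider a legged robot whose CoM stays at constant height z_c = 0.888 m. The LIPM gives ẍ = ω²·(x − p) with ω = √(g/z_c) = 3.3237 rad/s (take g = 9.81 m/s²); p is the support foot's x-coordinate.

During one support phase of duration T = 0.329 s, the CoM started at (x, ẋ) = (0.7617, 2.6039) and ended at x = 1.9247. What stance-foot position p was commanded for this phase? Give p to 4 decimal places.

ωT = 3.3237·0.329 = 1.093497; cosh(ωT) = 1.659868, sinh(ωT) = 1.324826
x(T) = p + (x₀−p)·cosh(ωT) + (ẋ₀/ω)·sinh(ωT) ⇒ p·(1 − cosh) = x(T) − x₀·cosh − (ẋ₀/ω)·sinh
numerator   = 1.9247 − (0.7617)·1.659868 − (2.6039/3.3237)·1.324826 = -0.377536
denominator = 1 − 1.659868 = -0.659868
p = -0.377536 / -0.659868 = 0.5721

p = 0.5721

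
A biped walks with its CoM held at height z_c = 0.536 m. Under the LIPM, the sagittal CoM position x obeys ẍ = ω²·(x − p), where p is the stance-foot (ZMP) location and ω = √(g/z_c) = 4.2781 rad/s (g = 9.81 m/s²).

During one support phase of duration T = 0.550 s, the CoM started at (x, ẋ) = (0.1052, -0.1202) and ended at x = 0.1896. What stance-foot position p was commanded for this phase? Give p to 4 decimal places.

p = 0.0516

ωT = 4.2781·0.550 = 2.352955; cosh(ωT) = 5.305844, sinh(ωT) = 5.210756
x(T) = p + (x₀−p)·cosh(ωT) + (ẋ₀/ω)·sinh(ωT) ⇒ p·(1 − cosh) = x(T) − x₀·cosh − (ẋ₀/ω)·sinh
numerator   = 0.1896 − (0.1052)·5.305844 − (-0.1202/4.2781)·5.210756 = -0.222170
denominator = 1 − 5.305844 = -4.305844
p = -0.222170 / -4.305844 = 0.0516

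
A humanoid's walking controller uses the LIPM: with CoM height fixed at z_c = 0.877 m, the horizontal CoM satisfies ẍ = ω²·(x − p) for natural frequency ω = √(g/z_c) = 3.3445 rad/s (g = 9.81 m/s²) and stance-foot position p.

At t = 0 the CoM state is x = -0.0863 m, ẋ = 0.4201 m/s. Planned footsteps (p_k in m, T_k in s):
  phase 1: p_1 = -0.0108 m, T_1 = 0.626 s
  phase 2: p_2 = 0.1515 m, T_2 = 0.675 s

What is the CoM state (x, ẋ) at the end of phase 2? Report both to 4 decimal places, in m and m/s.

phase 1: p=-0.0108, T=0.626, ωT=2.093657, cosh=4.118886, sinh=3.995650; start (x,ẋ)=(-0.086300, 0.420100) → end (x,ẋ)=(0.180115, 0.721403)
phase 2: p=0.1515, T=0.675, ωT=2.257538, cosh=4.832064, sinh=4.727456; start (x,ẋ)=(0.180115, 0.721403) → end (x,ẋ)=(1.309472, 3.938291)

x = 1.3095, ẋ = 3.9383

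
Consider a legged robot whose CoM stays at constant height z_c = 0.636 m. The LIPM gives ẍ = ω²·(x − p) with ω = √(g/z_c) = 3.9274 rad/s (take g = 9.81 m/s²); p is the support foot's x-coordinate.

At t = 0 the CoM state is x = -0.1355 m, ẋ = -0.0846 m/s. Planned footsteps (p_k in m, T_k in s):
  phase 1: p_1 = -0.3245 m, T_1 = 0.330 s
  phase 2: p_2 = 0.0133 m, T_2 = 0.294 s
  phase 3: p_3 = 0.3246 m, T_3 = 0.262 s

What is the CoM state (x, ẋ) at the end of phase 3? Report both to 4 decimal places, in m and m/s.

phase 1: p=-0.3245, T=0.330, ωT=1.296042, cosh=1.964207, sinh=1.690595; start (x,ẋ)=(-0.135500, -0.084600) → end (x,ẋ)=(0.010318, 1.088720)
phase 2: p=0.0133, T=0.294, ωT=1.154656, cosh=1.744048, sinh=1.428882; start (x,ẋ)=(0.010318, 1.088720) → end (x,ẋ)=(0.404202, 1.882047)
phase 3: p=0.3246, T=0.262, ωT=1.028979, cosh=1.577789, sinh=1.220418; start (x,ẋ)=(0.404202, 1.882047) → end (x,ẋ)=(1.035031, 3.351013)

x = 1.0350, ẋ = 3.3510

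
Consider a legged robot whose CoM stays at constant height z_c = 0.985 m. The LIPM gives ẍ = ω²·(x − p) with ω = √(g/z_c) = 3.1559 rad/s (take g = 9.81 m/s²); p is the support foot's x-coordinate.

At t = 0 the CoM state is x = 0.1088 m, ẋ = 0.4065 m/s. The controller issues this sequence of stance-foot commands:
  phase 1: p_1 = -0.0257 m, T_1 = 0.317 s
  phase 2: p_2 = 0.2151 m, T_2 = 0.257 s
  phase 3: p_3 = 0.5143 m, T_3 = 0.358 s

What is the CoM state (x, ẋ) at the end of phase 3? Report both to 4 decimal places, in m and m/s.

phase 1: p=-0.0257, T=0.317, ωT=1.000420, cosh=1.543575, sinh=1.175850; start (x,ẋ)=(0.108800, 0.406500) → end (x,ẋ)=(0.333368, 1.126574)
phase 2: p=0.2151, T=0.257, ωT=0.811066, cosh=1.347345, sinh=0.902961; start (x,ẋ)=(0.333368, 1.126574) → end (x,ẋ)=(0.696781, 1.854907)
phase 3: p=0.5143, T=0.358, ωT=1.129812, cosh=1.709085, sinh=1.385991; start (x,ẋ)=(0.696781, 1.854907) → end (x,ẋ)=(1.640803, 3.968374)

x = 1.6408, ẋ = 3.9684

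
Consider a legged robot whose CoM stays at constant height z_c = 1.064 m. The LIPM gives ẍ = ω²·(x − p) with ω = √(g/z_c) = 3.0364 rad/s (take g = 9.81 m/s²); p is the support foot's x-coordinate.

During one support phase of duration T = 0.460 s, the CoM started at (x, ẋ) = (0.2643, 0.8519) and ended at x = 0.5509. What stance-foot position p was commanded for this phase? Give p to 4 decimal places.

ωT = 3.0364·0.460 = 1.396744; cosh(ωT) = 2.144709, sinh(ωT) = 1.897308
x(T) = p + (x₀−p)·cosh(ωT) + (ẋ₀/ω)·sinh(ωT) ⇒ p·(1 − cosh) = x(T) − x₀·cosh − (ẋ₀/ω)·sinh
numerator   = 0.5509 − (0.2643)·2.144709 − (0.8519/3.0364)·1.897308 = -0.548260
denominator = 1 − 2.144709 = -1.144709
p = -0.548260 / -1.144709 = 0.4790

p = 0.4790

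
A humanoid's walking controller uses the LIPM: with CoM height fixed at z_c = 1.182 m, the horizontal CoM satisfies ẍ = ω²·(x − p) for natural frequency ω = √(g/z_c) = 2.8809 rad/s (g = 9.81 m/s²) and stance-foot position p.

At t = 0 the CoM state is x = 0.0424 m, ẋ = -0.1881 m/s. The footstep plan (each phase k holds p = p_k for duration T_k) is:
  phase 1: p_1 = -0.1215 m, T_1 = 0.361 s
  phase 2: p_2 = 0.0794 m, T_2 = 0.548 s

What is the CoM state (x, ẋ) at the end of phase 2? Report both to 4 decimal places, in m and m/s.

phase 1: p=-0.1215, T=0.361, ωT=1.040005, cosh=1.591342, sinh=1.237889; start (x,ẋ)=(0.042400, -0.188100) → end (x,ẋ)=(0.058497, 0.285174)
phase 2: p=0.0794, T=0.548, ωT=1.578733, cosh=2.527523, sinh=2.321287; start (x,ẋ)=(0.058497, 0.285174) → end (x,ẋ)=(0.256346, 0.580995)

x = 0.2563, ẋ = 0.5810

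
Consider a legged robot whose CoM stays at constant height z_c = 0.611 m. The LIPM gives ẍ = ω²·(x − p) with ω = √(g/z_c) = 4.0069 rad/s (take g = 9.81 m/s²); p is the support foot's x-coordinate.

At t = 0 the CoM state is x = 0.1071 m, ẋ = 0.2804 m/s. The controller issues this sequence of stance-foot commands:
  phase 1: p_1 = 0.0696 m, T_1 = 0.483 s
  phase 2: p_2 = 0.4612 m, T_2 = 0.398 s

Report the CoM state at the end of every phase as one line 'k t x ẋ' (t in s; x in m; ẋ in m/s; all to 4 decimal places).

phase 1: p=0.0696, T=0.483, ωT=1.935333, cosh=3.535362, sinh=3.390986; start (x,ẋ)=(0.107100, 0.280400) → end (x,ẋ)=(0.439475, 1.500841)
phase 2: p=0.4612, T=0.398, ωT=1.594746, cosh=2.565019, sinh=2.362059; start (x,ẋ)=(0.439475, 1.500841) → end (x,ẋ)=(1.290217, 3.644067)

1 0.4830 0.4395 1.5008
2 0.8810 1.2902 3.6441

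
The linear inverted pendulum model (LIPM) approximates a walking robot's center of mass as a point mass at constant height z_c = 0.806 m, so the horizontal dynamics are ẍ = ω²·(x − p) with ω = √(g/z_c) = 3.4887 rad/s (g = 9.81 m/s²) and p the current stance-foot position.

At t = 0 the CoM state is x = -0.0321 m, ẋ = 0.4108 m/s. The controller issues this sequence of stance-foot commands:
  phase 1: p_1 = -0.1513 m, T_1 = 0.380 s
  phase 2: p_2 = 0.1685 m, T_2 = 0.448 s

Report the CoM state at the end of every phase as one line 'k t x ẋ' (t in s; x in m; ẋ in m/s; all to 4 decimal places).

1 0.3800 0.2949 1.5554
2 0.8280 1.5007 4.8813

phase 1: p=-0.1513, T=0.380, ωT=1.325706, cosh=2.015229, sinh=1.749614; start (x,ẋ)=(-0.032100, 0.410800) → end (x,ẋ)=(0.294935, 1.555438)
phase 2: p=0.1685, T=0.448, ωT=1.562938, cosh=2.491170, sinh=2.281651; start (x,ẋ)=(0.294935, 1.555438) → end (x,ẋ)=(1.500746, 4.881284)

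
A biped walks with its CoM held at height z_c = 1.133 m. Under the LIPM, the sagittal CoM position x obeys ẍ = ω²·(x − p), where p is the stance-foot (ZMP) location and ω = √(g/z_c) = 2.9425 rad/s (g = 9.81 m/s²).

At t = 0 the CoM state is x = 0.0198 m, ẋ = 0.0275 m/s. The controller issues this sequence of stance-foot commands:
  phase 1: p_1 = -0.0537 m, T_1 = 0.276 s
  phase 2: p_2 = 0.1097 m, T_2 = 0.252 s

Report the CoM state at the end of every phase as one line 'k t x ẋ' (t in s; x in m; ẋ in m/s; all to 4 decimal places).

1 0.2760 0.0539 0.2327
2 0.5280 0.1019 0.1663

phase 1: p=-0.0537, T=0.276, ωT=0.812130, cosh=1.348306, sinh=0.904395; start (x,ẋ)=(0.019800, 0.027500) → end (x,ẋ)=(0.053853, 0.232675)
phase 2: p=0.1097, T=0.252, ωT=0.741510, cosh=1.287748, sinh=0.811354; start (x,ẋ)=(0.053853, 0.232675) → end (x,ẋ)=(0.101940, 0.166297)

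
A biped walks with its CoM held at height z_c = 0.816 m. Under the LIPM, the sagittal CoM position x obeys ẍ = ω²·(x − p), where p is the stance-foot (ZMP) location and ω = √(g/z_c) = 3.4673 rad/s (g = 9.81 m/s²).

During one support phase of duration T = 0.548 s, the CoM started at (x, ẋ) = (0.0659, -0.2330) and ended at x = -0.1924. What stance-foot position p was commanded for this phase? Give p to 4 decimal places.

ωT = 3.4673·0.548 = 1.900080; cosh(ωT) = 3.417994, sinh(ωT) = 3.268438
x(T) = p + (x₀−p)·cosh(ωT) + (ẋ₀/ω)·sinh(ωT) ⇒ p·(1 − cosh) = x(T) − x₀·cosh − (ẋ₀/ω)·sinh
numerator   = -0.1924 − (0.0659)·3.417994 − (-0.2330/3.4673)·3.268438 = -0.198009
denominator = 1 − 3.417994 = -2.417994
p = -0.198009 / -2.417994 = 0.0819

p = 0.0819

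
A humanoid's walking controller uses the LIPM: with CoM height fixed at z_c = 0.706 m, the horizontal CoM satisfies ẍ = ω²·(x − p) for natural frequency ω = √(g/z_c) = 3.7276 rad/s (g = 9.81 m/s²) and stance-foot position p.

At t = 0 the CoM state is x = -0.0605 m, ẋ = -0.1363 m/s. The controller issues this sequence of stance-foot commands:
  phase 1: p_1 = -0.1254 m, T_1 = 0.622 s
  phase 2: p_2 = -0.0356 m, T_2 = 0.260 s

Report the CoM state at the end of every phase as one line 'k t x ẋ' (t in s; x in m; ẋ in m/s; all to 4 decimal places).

1 0.6220 0.0235 0.5180
2 0.8820 0.2104 1.0297

phase 1: p=-0.1254, T=0.622, ωT=2.318567, cosh=5.129760, sinh=5.031345; start (x,ẋ)=(-0.060500, -0.136300) → end (x,ẋ)=(0.023550, 0.518003)
phase 2: p=-0.0356, T=0.260, ωT=0.969176, cosh=1.507584, sinh=1.128188; start (x,ẋ)=(0.023550, 0.518003) → end (x,ẋ)=(0.210351, 1.029684)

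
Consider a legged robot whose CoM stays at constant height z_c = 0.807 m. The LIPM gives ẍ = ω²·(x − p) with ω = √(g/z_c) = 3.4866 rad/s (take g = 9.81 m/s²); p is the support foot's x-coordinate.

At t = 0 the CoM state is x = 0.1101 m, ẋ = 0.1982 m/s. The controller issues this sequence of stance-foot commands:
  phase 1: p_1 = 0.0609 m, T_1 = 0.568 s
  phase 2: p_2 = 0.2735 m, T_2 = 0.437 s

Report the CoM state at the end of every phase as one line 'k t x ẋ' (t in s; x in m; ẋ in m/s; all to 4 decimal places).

1 0.5680 0.4446 1.3413
2 1.0050 1.5254 4.5272

phase 1: p=0.0609, T=0.568, ωT=1.980389, cosh=3.691788, sinh=3.553772; start (x,ẋ)=(0.110100, 0.198200) → end (x,ẋ)=(0.444554, 1.341329)
phase 2: p=0.2735, T=0.437, ωT=1.523644, cosh=2.403417, sinh=2.185501; start (x,ẋ)=(0.444554, 1.341329) → end (x,ẋ)=(1.525398, 4.527202)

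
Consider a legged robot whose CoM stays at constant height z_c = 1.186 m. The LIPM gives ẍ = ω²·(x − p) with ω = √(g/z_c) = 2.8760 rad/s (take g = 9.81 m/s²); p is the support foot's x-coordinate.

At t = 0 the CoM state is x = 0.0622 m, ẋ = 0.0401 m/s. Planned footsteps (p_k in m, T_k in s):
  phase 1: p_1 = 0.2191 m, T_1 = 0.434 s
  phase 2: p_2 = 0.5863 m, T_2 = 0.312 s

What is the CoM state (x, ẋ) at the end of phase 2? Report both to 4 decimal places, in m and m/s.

phase 1: p=0.2191, T=0.434, ωT=1.248184, cosh=1.885518, sinh=1.598492; start (x,ẋ)=(0.062200, 0.040100) → end (x,ẋ)=(-0.054450, -0.645701)
phase 2: p=0.5863, T=0.312, ωT=0.897312, cosh=1.430332, sinh=1.022668; start (x,ẋ)=(-0.054450, -0.645701) → end (x,ẋ)=(-0.559788, -2.808138)

x = -0.5598, ẋ = -2.8081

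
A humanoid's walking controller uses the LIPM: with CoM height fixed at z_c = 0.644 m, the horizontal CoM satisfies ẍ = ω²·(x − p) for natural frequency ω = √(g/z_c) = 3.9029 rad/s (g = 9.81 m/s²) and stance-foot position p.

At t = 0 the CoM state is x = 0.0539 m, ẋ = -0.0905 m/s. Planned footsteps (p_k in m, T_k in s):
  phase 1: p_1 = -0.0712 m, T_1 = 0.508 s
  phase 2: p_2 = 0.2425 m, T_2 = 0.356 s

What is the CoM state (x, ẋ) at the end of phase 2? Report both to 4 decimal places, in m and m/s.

x = 1.0614, ẋ = 3.4815

phase 1: p=-0.0712, T=0.508, ωT=1.982673, cosh=3.699915, sinh=3.562215; start (x,ẋ)=(0.053900, -0.090500) → end (x,ẋ)=(0.309059, 1.404419)
phase 2: p=0.2425, T=0.356, ωT=1.389432, cosh=2.130894, sinh=1.881678; start (x,ẋ)=(0.309059, 1.404419) → end (x,ẋ)=(1.061433, 3.481479)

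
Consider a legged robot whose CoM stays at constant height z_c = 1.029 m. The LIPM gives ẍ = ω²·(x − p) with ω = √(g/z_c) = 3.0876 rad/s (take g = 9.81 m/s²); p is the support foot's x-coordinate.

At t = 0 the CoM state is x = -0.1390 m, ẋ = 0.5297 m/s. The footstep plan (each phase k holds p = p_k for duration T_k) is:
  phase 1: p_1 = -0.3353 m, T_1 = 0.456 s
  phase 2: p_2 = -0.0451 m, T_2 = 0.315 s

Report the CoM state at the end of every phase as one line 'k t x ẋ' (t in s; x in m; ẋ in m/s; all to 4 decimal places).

phase 1: p=-0.3353, T=0.456, ωT=1.407946, cosh=2.166097, sinh=1.921452; start (x,ẋ)=(-0.139000, 0.529700) → end (x,ẋ)=(0.419544, 2.311966)
phase 2: p=-0.0451, T=0.315, ωT=0.972594, cosh=1.511449, sinh=1.133348; start (x,ẋ)=(0.419544, 2.311966) → end (x,ẋ)=(1.505825, 5.120357)

1 0.4560 0.4195 2.3120
2 0.7710 1.5058 5.1204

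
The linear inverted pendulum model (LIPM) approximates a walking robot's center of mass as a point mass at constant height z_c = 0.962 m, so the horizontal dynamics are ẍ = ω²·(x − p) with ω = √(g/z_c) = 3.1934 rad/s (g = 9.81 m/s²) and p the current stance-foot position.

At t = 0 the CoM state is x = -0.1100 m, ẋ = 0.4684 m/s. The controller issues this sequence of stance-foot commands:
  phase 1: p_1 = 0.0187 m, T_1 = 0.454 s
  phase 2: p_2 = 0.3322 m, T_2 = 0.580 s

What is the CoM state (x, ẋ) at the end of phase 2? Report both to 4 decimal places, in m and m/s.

phase 1: p=0.0187, T=0.454, ωT=1.449804, cosh=2.248447, sinh=2.013830; start (x,ẋ)=(-0.110000, 0.468400) → end (x,ẋ)=(0.024709, 0.225507)
phase 2: p=0.3322, T=0.580, ωT=1.852172, cosh=3.265272, sinh=3.108376; start (x,ẋ)=(0.024709, 0.225507) → end (x,ẋ)=(-0.452340, -2.315906)

x = -0.4523, ẋ = -2.3159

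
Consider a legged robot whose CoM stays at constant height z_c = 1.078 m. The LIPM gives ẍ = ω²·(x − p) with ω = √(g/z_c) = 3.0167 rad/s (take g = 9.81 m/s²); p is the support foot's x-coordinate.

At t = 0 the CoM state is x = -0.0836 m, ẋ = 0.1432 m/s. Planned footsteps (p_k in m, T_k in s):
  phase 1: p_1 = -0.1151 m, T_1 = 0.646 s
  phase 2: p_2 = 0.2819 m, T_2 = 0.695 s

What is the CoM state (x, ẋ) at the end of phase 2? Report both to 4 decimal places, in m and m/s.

phase 1: p=-0.1151, T=0.646, ωT=1.948788, cosh=3.581311, sinh=3.438864; start (x,ẋ)=(-0.083600, 0.143200) → end (x,ẋ)=(0.160951, 0.839625)
phase 2: p=0.2819, T=0.695, ωT=2.096607, cosh=4.130689, sinh=4.007816; start (x,ẋ)=(0.160951, 0.839625) → end (x,ẋ)=(0.897776, 2.005913)

x = 0.8978, ẋ = 2.0059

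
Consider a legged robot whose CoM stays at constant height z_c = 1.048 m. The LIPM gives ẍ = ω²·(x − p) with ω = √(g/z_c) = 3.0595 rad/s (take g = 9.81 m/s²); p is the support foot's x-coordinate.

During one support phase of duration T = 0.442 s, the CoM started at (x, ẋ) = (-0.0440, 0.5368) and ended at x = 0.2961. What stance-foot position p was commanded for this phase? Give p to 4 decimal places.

p = -0.0662

ωT = 3.0595·0.442 = 1.352299; cosh(ωT) = 2.062474, sinh(ωT) = 1.803830
x(T) = p + (x₀−p)·cosh(ωT) + (ẋ₀/ω)·sinh(ωT) ⇒ p·(1 − cosh) = x(T) − x₀·cosh − (ẋ₀/ω)·sinh
numerator   = 0.2961 − (-0.0440)·2.062474 − (0.5368/3.0595)·1.803830 = 0.070361
denominator = 1 − 2.062474 = -1.062474
p = 0.070361 / -1.062474 = -0.0662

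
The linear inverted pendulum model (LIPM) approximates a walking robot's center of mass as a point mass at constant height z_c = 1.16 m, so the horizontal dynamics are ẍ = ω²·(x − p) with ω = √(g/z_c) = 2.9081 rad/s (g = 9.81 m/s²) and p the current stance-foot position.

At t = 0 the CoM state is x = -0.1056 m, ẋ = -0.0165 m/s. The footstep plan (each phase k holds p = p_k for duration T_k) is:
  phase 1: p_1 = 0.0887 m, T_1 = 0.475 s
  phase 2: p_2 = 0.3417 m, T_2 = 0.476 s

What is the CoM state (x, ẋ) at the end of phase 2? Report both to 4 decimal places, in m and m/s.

x = -1.7895, ẋ = -5.9790

phase 1: p=0.0887, T=0.475, ωT=1.381347, cosh=2.115751, sinh=1.864511; start (x,ẋ)=(-0.105600, -0.016500) → end (x,ẋ)=(-0.332969, -1.088440)
phase 2: p=0.3417, T=0.476, ωT=1.384256, cosh=2.121182, sinh=1.870672; start (x,ẋ)=(-0.332969, -1.088440) → end (x,ẋ)=(-1.789549, -5.979047)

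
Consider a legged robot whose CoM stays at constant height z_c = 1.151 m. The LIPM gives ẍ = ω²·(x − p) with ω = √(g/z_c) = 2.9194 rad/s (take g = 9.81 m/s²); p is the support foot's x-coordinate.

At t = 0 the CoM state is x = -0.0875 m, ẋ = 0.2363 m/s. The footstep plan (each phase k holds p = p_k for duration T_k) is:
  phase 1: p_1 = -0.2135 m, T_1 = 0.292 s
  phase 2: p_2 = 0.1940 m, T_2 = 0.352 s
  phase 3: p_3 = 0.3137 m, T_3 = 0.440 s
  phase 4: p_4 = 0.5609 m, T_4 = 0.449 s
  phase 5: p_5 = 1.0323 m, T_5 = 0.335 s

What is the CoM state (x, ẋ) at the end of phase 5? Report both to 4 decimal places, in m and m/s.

x = 0.8258, ẋ = 0.0090

phase 1: p=-0.2135, T=0.292, ωT=0.852465, cosh=1.385892, sinh=0.959529; start (x,ẋ)=(-0.087500, 0.236300) → end (x,ẋ)=(0.038788, 0.680444)
phase 2: p=0.1940, T=0.352, ωT=1.027629, cosh=1.576143, sinh=1.218289; start (x,ẋ)=(0.038788, 0.680444) → end (x,ẋ)=(0.233318, 0.520438)
phase 3: p=0.3137, T=0.440, ωT=1.284536, cosh=1.944885, sinh=1.668106; start (x,ẋ)=(0.233318, 0.520438) → end (x,ẋ)=(0.454737, 0.620742)
phase 4: p=0.5609, T=0.449, ωT=1.310811, cosh=1.989390, sinh=1.719789; start (x,ẋ)=(0.454737, 0.620742) → end (x,ẋ)=(0.715374, 0.701882)
phase 5: p=1.0323, T=0.335, ωT=0.977999, cosh=1.517596, sinh=1.141534; start (x,ẋ)=(0.715374, 0.701882) → end (x,ẋ)=(0.825781, 0.008987)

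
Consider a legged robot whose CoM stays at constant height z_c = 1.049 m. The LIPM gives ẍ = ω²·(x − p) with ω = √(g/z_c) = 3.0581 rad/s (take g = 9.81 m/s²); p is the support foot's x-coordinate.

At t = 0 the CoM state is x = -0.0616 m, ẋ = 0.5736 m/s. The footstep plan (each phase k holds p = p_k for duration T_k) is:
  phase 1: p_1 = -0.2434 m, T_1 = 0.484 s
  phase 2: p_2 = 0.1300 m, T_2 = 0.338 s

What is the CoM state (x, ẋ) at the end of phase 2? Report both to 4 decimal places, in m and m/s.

x = 1.8196, ẋ = 5.5745

phase 1: p=-0.2434, T=0.484, ωT=1.480120, cosh=2.310542, sinh=2.082932; start (x,ẋ)=(-0.061600, 0.573600) → end (x,ẋ)=(0.567347, 2.483359)
phase 2: p=0.1300, T=0.338, ωT=1.033638, cosh=1.583492, sinh=1.227782; start (x,ẋ)=(0.567347, 2.483359) → end (x,ẋ)=(1.819567, 5.574478)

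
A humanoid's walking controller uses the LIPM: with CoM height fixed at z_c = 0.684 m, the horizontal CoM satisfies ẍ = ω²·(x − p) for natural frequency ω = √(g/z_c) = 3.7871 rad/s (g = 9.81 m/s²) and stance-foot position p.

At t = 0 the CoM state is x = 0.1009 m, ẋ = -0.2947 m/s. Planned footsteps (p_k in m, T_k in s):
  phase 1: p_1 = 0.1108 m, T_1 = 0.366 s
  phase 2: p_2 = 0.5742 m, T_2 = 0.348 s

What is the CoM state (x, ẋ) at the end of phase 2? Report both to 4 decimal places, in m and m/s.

x = -1.0063, ẋ = -5.5329

phase 1: p=0.1108, T=0.366, ωT=1.386079, cosh=2.124595, sinh=1.874542; start (x,ẋ)=(0.100900, -0.294700) → end (x,ẋ)=(-0.056104, -0.696399)
phase 2: p=0.5742, T=0.348, ωT=1.317911, cosh=2.001651, sinh=1.733957; start (x,ẋ)=(-0.056104, -0.696399) → end (x,ẋ)=(-1.006302, -5.532949)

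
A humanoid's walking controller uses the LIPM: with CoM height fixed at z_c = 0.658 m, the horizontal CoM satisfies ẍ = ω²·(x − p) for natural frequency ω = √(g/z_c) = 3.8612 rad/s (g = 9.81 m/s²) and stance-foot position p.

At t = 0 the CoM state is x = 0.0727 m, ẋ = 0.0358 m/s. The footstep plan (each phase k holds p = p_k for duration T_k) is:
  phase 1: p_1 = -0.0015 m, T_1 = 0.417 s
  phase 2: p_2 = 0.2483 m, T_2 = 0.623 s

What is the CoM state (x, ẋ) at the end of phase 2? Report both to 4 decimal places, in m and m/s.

phase 1: p=-0.0015, T=0.417, ωT=1.610120, cosh=2.601639, sinh=2.401775; start (x,ẋ)=(0.072700, 0.035800) → end (x,ẋ)=(0.213810, 0.781250)
phase 2: p=0.2483, T=0.623, ωT=2.405528, cosh=5.587247, sinh=5.497029; start (x,ẋ)=(0.213810, 0.781250) → end (x,ẋ)=(1.167830, 3.632985)

x = 1.1678, ẋ = 3.6330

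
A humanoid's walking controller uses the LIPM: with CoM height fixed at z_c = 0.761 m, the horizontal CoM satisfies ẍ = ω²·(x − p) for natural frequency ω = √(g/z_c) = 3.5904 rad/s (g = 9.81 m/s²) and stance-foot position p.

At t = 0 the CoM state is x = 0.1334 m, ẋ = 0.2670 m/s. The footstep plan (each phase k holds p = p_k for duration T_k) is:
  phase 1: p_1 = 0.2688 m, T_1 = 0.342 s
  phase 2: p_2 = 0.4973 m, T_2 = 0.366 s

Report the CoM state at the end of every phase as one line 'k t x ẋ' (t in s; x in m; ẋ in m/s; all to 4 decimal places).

phase 1: p=0.2688, T=0.342, ωT=1.227917, cosh=1.853506, sinh=1.560604; start (x,ẋ)=(0.133400, 0.267000) → end (x,ẋ)=(0.133890, -0.263786)
phase 2: p=0.4973, T=0.366, ωT=1.314086, cosh=1.995035, sinh=1.726315; start (x,ẋ)=(0.133890, -0.263786) → end (x,ẋ)=(-0.354549, -2.778739)

1 0.3420 0.1339 -0.2638
2 0.7080 -0.3545 -2.7787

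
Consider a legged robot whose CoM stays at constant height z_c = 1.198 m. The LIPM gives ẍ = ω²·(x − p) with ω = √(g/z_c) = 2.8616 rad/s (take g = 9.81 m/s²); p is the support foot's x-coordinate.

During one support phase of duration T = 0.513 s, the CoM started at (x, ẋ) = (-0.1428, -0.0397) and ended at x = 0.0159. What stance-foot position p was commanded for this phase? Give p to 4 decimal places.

ωT = 2.8616·0.513 = 1.468001; cosh(ωT) = 2.285467, sinh(ωT) = 2.055082
x(T) = p + (x₀−p)·cosh(ωT) + (ẋ₀/ω)·sinh(ωT) ⇒ p·(1 − cosh) = x(T) − x₀·cosh − (ẋ₀/ω)·sinh
numerator   = 0.0159 − (-0.1428)·2.285467 − (-0.0397/2.8616)·2.055082 = 0.370776
denominator = 1 − 2.285467 = -1.285467
p = 0.370776 / -1.285467 = -0.2884

p = -0.2884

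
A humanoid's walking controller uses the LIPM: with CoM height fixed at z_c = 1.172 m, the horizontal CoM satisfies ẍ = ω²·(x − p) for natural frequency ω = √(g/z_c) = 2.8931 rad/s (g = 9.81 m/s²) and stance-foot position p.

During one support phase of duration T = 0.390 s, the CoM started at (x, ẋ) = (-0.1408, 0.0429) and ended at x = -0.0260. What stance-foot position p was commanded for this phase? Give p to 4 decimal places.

p = -0.2742

ωT = 2.8931·0.390 = 1.128309; cosh(ωT) = 1.707003, sinh(ωT) = 1.383423
x(T) = p + (x₀−p)·cosh(ωT) + (ẋ₀/ω)·sinh(ωT) ⇒ p·(1 − cosh) = x(T) − x₀·cosh − (ẋ₀/ω)·sinh
numerator   = -0.0260 − (-0.1408)·1.707003 − (0.0429/2.8931)·1.383423 = 0.193832
denominator = 1 − 1.707003 = -0.707003
p = 0.193832 / -0.707003 = -0.2742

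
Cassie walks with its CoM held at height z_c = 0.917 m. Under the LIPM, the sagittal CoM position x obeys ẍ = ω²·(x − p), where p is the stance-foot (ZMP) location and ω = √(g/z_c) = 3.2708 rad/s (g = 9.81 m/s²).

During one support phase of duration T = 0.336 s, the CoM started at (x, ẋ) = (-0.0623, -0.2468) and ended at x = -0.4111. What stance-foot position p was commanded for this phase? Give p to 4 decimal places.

p = 0.3096

ωT = 3.2708·0.336 = 1.098989; cosh(ωT) = 1.667169, sinh(ωT) = 1.333961
x(T) = p + (x₀−p)·cosh(ωT) + (ẋ₀/ω)·sinh(ωT) ⇒ p·(1 − cosh) = x(T) − x₀·cosh − (ẋ₀/ω)·sinh
numerator   = -0.4111 − (-0.0623)·1.667169 − (-0.2468/3.2708)·1.333961 = -0.206581
denominator = 1 − 1.667169 = -0.667169
p = -0.206581 / -0.667169 = 0.3096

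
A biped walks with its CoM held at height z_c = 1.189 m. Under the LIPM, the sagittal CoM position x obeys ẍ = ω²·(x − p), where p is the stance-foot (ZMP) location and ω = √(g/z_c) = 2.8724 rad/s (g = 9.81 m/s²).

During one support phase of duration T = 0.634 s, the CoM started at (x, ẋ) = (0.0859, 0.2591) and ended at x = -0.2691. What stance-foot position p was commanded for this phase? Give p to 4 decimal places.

p = 0.3745

ωT = 2.8724·0.634 = 1.821102; cosh(ωT) = 3.170254, sinh(ωT) = 3.008407
x(T) = p + (x₀−p)·cosh(ωT) + (ẋ₀/ω)·sinh(ωT) ⇒ p·(1 − cosh) = x(T) − x₀·cosh − (ẋ₀/ω)·sinh
numerator   = -0.2691 − (0.0859)·3.170254 − (0.2591/2.8724)·3.008407 = -0.812793
denominator = 1 − 3.170254 = -2.170254
p = -0.812793 / -2.170254 = 0.3745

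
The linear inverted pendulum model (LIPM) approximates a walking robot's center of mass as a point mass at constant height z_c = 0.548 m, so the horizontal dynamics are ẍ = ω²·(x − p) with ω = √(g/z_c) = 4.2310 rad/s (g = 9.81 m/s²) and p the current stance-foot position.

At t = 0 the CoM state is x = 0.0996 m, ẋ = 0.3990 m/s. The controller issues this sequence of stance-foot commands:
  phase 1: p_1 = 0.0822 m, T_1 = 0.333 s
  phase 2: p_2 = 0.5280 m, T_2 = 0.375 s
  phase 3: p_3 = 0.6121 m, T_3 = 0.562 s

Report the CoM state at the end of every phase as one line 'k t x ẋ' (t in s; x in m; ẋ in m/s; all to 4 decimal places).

1 0.3330 0.3013 1.0066
2 0.7080 0.5079 0.3173
3 1.2700 0.4466 -0.6299

phase 1: p=0.0822, T=0.333, ωT=1.408923, cosh=2.167976, sinh=1.923570; start (x,ẋ)=(0.099600, 0.399000) → end (x,ẋ)=(0.301323, 1.006635)
phase 2: p=0.5280, T=0.375, ωT=1.586625, cosh=2.545921, sinh=2.341306; start (x,ẋ)=(0.301323, 1.006635) → end (x,ẋ)=(0.507939, 0.317335)
phase 3: p=0.6121, T=0.562, ωT=2.377822, cosh=5.437074, sinh=5.344322; start (x,ẋ)=(0.507939, 0.317335) → end (x,ẋ)=(0.446607, -0.629890)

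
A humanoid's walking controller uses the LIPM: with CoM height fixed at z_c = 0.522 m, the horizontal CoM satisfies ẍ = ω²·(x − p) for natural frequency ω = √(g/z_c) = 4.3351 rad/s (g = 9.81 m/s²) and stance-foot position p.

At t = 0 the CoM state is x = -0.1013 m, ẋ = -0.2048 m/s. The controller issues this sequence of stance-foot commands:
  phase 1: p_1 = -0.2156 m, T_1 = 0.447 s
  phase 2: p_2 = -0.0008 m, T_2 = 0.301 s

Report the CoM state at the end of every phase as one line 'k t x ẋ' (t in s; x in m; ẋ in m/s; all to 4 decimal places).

1 0.4470 0.0288 0.9588
2 0.7480 0.4356 2.1171

phase 1: p=-0.2156, T=0.447, ωT=1.937790, cosh=3.543704, sinh=3.399683; start (x,ẋ)=(-0.101300, -0.204800) → end (x,ẋ)=(0.028837, 0.958799)
phase 2: p=-0.0008, T=0.301, ωT=1.304865, cosh=1.979200, sinh=1.707991; start (x,ẋ)=(0.028837, 0.958799) → end (x,ẋ)=(0.435615, 2.117094)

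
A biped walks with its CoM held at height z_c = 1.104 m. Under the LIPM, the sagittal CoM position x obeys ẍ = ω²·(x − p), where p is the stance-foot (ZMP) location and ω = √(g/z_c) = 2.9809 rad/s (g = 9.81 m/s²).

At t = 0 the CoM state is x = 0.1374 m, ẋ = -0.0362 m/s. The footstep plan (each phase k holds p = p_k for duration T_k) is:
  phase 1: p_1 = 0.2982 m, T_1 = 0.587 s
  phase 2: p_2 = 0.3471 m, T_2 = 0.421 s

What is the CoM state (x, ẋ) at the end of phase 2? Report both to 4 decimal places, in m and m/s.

x = -1.4944, ẋ = -5.4259

phase 1: p=0.2982, T=0.587, ωT=1.749788, cosh=2.963598, sinh=2.789787; start (x,ẋ)=(0.137400, -0.036200) → end (x,ẋ)=(-0.212226, -1.444507)
phase 2: p=0.3471, T=0.421, ωT=1.254959, cosh=1.896391, sinh=1.611303; start (x,ẋ)=(-0.212226, -1.444507) → end (x,ẋ)=(-1.494418, -5.425866)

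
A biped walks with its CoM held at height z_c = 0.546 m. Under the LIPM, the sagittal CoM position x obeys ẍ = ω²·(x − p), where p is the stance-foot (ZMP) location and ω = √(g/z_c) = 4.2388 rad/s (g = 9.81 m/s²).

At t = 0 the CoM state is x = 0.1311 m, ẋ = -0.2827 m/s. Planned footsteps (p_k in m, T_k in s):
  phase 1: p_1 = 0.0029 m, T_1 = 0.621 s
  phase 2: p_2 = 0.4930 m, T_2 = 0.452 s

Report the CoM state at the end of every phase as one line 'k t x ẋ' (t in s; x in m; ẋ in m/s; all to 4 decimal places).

phase 1: p=0.0029, T=0.621, ωT=2.632295, cosh=6.988779, sinh=6.916865; start (x,ẋ)=(0.131100, -0.282700) → end (x,ẋ)=(0.437552, 1.782995)
phase 2: p=0.4930, T=0.452, ωT=1.915938, cosh=3.470254, sinh=3.323051; start (x,ẋ)=(0.437552, 1.782995) → end (x,ẋ)=(1.698379, 5.406421)

1 0.6210 0.4376 1.7830
2 1.0730 1.6984 5.4064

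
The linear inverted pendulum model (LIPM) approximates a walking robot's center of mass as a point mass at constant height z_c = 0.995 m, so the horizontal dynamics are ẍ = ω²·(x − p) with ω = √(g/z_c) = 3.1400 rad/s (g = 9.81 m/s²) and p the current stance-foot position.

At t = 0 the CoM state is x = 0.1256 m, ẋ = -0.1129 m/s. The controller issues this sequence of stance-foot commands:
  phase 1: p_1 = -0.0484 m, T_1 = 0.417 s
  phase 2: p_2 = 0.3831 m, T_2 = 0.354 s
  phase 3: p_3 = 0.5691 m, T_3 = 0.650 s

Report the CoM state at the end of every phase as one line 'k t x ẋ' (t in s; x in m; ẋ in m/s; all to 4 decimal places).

phase 1: p=-0.0484, T=0.417, ωT=1.309380, cosh=1.986932, sinh=1.716945; start (x,ẋ)=(0.125600, -0.112900) → end (x,ẋ)=(0.235593, 0.713745)
phase 2: p=0.3831, T=0.354, ωT=1.111560, cosh=1.684070, sinh=1.355025; start (x,ẋ)=(0.235593, 0.713745) → end (x,ẋ)=(0.442695, 0.574386)
phase 3: p=0.5691, T=0.650, ωT=2.041000, cosh=3.914101, sinh=3.784202; start (x,ẋ)=(0.442695, 0.574386) → end (x,ẋ)=(0.766564, 0.746207)

1 0.4170 0.2356 0.7137
2 0.7710 0.4427 0.5744
3 1.4210 0.7666 0.7462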